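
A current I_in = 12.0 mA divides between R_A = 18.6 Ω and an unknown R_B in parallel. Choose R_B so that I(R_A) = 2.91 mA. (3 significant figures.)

In a two-way split, I_A/I_in = R_B/(R_A + R_B).
With f = 0.2425, R_B = R_A · f/(1−f) = 18.6 × 0.3201 = 5.954 Ω.

R_B ≈ 5.95 Ω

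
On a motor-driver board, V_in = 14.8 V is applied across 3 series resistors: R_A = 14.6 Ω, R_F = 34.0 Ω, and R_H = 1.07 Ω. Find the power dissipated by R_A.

P ≈ 1.30 W

Series current I = V_in/ΣR = 14.8/49.67 = 0.2980 A.
P = I²R = 0.08878 × 14.6 = 1.296 W.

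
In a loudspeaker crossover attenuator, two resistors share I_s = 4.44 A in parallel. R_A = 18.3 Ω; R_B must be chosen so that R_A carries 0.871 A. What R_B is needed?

The fraction through R_A equals R_B/(R_A+R_B).
With f = 0.1962, R_B = R_A · f/(1−f) = 18.3 × 0.2440 = 4.466 Ω.

R_B ≈ 4.47 Ω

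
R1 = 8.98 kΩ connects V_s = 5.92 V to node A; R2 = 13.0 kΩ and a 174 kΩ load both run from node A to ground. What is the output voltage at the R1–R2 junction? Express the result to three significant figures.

V_out ≈ 3.40 V

First combine the lower leg with the load: R2 ‖ R_L = 12.10 kΩ.
Voltage divider with the loaded lower leg: V_out = 5.92 × 12.10/(8.98 + 12.10) = 5.92 × 0.5739 = 3.398 V.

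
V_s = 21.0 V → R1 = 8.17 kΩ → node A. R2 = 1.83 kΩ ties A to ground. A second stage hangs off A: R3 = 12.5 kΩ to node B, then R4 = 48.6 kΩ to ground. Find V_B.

V_B ≈ 2.98 V

The second stage (R3 + R4 = 61.10 kΩ) loads node A in parallel with R2.
R2 ‖ (R3+R4) = 1.777 kΩ.
First divider: V_A = V_s · 1.777/(8.17 + 1.777) = 3.751 V.
Then the unloaded second divider: V_B = V_A × R4/(R3+R4) = 3.751 × 0.7954 = 2.984 V.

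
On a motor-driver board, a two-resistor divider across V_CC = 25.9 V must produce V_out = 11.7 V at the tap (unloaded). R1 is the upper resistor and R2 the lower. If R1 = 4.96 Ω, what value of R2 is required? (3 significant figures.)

V_out/V_CC = R2/(R1+R2) = 0.4517.
Rearranging, R2 = R1·k/(1−k) = 4.96 × 0.8239 = 4.087 Ω.

R2 ≈ 4.09 Ω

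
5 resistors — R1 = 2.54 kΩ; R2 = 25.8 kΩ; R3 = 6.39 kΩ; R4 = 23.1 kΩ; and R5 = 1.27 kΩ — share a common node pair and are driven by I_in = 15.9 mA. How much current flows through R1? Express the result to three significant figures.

Conductances: ΣG = 1/2.54 + 1/25.8 + 1/6.39 + 1/23.1 + 1/1.27 = 1.420 (1/kΩ).
By the current-divider rule, I = I_in · G_k/ΣG = 15.9 × 0.2773 = 4.409 mA.

I ≈ 4.41 mA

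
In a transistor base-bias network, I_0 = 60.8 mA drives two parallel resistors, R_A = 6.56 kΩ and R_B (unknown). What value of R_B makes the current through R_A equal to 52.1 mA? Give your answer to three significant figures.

R_B ≈ 39.3 kΩ

Two-branch current divider: I_A = I_0 · R_B/(R_A + R_B).
With f = 0.8569, R_B = R_A · f/(1−f) = 6.56 × 5.989 = 39.28 kΩ.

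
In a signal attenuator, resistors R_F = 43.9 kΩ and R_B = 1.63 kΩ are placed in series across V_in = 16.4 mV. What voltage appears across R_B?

V ≈ 0.587 mV

Series total: ΣR = 43.9 + 1.63 = 45.53 kΩ.
Voltage divider: V = V_in · (1.630 / 45.53) = 16.4 × 0.03580 = 0.5871 mV.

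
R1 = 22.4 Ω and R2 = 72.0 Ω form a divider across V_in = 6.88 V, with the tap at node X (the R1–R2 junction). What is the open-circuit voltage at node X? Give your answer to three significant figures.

V_th ≈ 5.25 V

V_th is the unloaded tap voltage: V_in · R2/(R1+R2) = 6.88 × 0.7627 = 5.247 V.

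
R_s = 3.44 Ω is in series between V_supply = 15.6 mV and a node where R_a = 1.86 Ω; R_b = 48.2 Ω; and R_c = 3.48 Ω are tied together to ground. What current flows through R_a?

Combine the parallel branches: R_p = (1/1.86 + 1/48.2 + 1/3.48)⁻¹ = 1.182 Ω.
V_A = 15.6 × 1.182/4.622 = 3.990 mV.
Branch current I = V_A/R_a = 3.990/1.86 = 2.145 mA.

I ≈ 2.15 mA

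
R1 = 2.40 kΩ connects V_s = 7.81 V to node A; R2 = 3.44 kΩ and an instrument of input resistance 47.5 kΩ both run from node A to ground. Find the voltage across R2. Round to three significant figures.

First combine the lower leg with the load: R2 ‖ R_L = 3.208 kΩ.
Then V_out = V_s · R2'/(R1 + R2') = 7.81 × 3.208/5.608 = 4.467 V.

V_out ≈ 4.47 V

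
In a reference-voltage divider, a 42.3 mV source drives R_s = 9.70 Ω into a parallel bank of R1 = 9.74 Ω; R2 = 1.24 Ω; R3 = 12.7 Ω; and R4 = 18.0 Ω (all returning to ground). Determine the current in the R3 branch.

Equivalent of the parallel group: R_p = 0.9584 Ω.
Node voltage V_A = V_in · R_p/(R_s + R_p) = 42.3 × 0.08992 = 3.804 mV.
I(R3) = V_A / R3 = 3.804/12.7 = 0.2995 mA.

I ≈ 0.299 mA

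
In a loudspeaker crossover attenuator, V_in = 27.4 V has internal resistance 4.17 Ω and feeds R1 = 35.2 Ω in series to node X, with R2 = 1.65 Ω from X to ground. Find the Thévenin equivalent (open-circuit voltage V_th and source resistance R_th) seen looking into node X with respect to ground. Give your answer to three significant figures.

R1' = 4.17 + 35.2 = 39.37 Ω (source resistance + R1).
Open-circuit (no load on X): V_th = V_in · R2/(R1' + R2) = 27.4 × 1.65/(39.37 + 1.65) = 1.102 V.
With V_in suppressed (replaced by a short), R_th = R1' ‖ R2 = (39.37 × 1.65)/(39.37 + 1.65) = 1.584 Ω.

V_th ≈ 1.10 V, R_th ≈ 1.58 Ω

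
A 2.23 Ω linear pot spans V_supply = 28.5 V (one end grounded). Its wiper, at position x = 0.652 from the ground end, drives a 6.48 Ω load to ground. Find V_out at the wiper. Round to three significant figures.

The pot divides into 0.7760 Ω above the wiper and 1.454 Ω below.
(x·R_p) ‖ R_L = 1.188 Ω.
Then V_out = V_supply · 1.188/(0.7760 + 1.188) = 17.24 V.

V_out ≈ 17.2 V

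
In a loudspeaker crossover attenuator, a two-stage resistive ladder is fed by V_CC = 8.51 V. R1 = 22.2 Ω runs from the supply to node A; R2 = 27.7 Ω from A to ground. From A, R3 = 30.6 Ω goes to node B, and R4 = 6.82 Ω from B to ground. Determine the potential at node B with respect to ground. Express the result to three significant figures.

V_B ≈ 0.648 V

The second stage (R3 + R4 = 37.42 Ω) loads node A in parallel with R2.
R2 ‖ (R3+R4) = 15.92 Ω.
First divider: V_A = V_CC · 15.92/(22.2 + 15.92) = 3.554 V.
V_B = V_A × 0.1823 = 0.6477 V.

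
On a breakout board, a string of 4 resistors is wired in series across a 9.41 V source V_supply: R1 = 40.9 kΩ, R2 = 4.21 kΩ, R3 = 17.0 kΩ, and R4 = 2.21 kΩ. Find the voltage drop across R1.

V ≈ 5.98 V

Total series resistance ΣR = 40.9 + 4.21 + 17.0 + 2.21 = 64.32 kΩ.
Voltage divider: V = V_supply · (40.90 / 64.32) = 9.41 × 0.6359 = 5.984 V.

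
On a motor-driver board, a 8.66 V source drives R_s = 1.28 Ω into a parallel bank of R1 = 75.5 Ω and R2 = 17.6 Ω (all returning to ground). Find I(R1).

Parallel bank: R_p = 1/(1/75.5 + 1/17.6) = 14.27 Ω.
V_A = 8.66 × 14.27/15.55 = 7.947 V.
I(R1) = V_A / R1 = 7.947/75.5 = 0.1053 A.

I ≈ 0.105 A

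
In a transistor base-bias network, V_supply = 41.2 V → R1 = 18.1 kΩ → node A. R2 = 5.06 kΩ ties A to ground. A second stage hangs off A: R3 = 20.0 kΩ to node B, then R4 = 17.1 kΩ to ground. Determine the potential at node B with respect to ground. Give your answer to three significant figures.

V_B ≈ 3.75 V

The second stage (R3 + R4 = 37.10 kΩ) loads node A in parallel with R2.
R2 ‖ (R3+R4) = 4.453 kΩ.
So V_A = 41.2 × 0.1974 = 8.134 V.
V_B = V_A × 0.4609 = 3.749 V.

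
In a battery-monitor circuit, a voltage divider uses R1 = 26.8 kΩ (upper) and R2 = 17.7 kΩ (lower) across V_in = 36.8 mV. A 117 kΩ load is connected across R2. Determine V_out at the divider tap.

V_out ≈ 13.4 mV

R2 ‖ R_L = (17.7 × 117)/(17.7 + 117) = 15.37 kΩ.
Then V_out = V_in · R2'/(R1 + R2') = 36.8 × 15.37/42.17 = 13.42 mV.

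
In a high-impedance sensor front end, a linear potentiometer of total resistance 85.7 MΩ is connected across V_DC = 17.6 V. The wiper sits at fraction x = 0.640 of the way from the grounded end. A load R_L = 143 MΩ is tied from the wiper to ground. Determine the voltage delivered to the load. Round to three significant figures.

Split the track: R_lower = x·R_p = 54.85 MΩ, R_upper = (1−x)·R_p = 30.85 MΩ.
(x·R_p) ‖ R_L = 39.64 MΩ.
Loaded-divider output: V_out = 17.6 × 0.5624 = 9.897 V.
(Unloaded: V_out = x·V_DC = 11.3 V.)

V_out ≈ 9.90 V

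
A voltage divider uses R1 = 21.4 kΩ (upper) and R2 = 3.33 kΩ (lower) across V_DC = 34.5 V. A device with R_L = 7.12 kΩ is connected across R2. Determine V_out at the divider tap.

R2 ‖ R_L = (3.33 × 7.12)/(3.33 + 7.12) = 2.269 kΩ.
Now apply the divider: V_out = 34.5 × 0.09586 = 3.307 V.

V_out ≈ 3.31 V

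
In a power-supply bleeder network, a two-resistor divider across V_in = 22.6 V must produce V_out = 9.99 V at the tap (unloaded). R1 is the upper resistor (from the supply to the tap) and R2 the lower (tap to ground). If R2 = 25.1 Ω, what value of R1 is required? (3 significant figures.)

R1 ≈ 31.7 Ω

V_out/V_in = R2/(R1+R2) = 0.4420.
R1 = R2·(1/k − 1) = 25.1 × 1.262 = 31.68 Ω.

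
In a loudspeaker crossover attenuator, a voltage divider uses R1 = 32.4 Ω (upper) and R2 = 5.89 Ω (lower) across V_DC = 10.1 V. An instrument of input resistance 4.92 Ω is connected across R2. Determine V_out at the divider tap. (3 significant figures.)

First combine the lower leg with the load: R2 ‖ R_L = 2.681 Ω.
Voltage divider with the loaded lower leg: V_out = 10.1 × 2.681/(32.4 + 2.681) = 10.1 × 0.07642 = 0.7718 V.

V_out ≈ 0.772 V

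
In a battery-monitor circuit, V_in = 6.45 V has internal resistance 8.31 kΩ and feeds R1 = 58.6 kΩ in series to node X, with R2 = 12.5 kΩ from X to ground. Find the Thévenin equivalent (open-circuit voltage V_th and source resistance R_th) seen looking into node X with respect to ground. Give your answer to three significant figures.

V_th ≈ 1.02 V, R_th ≈ 10.5 kΩ

R1' = 8.31 + 58.6 = 66.91 kΩ (source resistance + R1).
With X open, the divider is unloaded: V_th = 6.45 × 12.5/79.41 = 1.015 V.
Zeroing V_in shorts the top of R1' to ground, so R_th = R1' ‖ R2 = 10.53 kΩ.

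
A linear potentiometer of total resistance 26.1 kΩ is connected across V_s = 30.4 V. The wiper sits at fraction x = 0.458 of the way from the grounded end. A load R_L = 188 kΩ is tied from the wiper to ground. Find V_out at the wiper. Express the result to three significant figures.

V_out ≈ 13.5 V

Lower segment x·R_p = 11.95 kΩ; upper segment (1−x)·R_p = 14.15 kΩ.
R_L loads the lower segment: effective lower R = 11.24 kΩ.
Then V_out = V_s · 11.24/(14.15 + 11.24) = 13.46 V.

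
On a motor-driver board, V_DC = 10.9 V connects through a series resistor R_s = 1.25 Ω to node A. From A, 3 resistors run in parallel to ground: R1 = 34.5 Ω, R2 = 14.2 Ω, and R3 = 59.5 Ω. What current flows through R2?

I ≈ 0.670 A

Equivalent of the parallel group: R_p = 8.605 Ω.
V_A by voltage divider: V_A = 10.9 × 8.605/(1.25 + 8.605) = 9.517 V.
Branch current I = V_A/R2 = 9.517/14.2 = 0.6702 A.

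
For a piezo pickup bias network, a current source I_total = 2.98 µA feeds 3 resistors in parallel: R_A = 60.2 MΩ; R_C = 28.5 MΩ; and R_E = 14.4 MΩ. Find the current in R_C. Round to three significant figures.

I ≈ 0.863 µA

Total conductance ΣG = 1/60.2 + 1/28.5 + 1/14.4 = 0.1211 (units of 1/MΩ).
R_C takes the fraction G_k/ΣG = 0.03509/0.1211 = 0.2896, so I = 2.98 × 0.2896 = 0.8631 µA.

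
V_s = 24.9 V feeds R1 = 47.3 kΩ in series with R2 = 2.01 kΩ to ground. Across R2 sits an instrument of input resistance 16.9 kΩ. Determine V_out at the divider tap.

First combine the lower leg with the load: R2 ‖ R_L = 1.796 kΩ.
Then V_out = V_s · R2'/(R1 + R2') = 24.9 × 1.796/49.10 = 0.9110 V.

V_out ≈ 0.911 V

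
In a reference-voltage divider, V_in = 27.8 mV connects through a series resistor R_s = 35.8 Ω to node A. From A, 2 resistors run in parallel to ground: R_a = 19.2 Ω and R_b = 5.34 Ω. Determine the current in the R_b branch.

Parallel bank: R_p = 1/(1/19.2 + 1/5.34) = 4.178 Ω.
Node voltage V_A = V_in · R_p/(R_s + R_p) = 27.8 × 0.1045 = 2.905 mV.
Branch current I = V_A/R_b = 2.905/5.34 = 0.5441 mA.

I ≈ 0.544 mA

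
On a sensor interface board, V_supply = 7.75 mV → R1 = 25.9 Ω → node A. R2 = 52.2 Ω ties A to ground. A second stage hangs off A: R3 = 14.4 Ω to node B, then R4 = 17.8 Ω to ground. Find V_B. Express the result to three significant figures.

V_B ≈ 1.86 mV

Looking into the second stage from A: R3 + R4 = 32.20 Ω appears in parallel with R2.
R2 ‖ (R3+R4) = 19.92 Ω.
So V_A = 7.75 × 0.4347 = 3.369 mV.
V_B = V_A × 0.5528 = 1.862 mV.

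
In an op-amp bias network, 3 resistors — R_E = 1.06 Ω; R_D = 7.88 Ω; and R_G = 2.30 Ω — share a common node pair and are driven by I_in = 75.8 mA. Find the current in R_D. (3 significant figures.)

Total conductance ΣG = 1/1.06 + 1/7.88 + 1/2.30 = 1.505 (units of 1/Ω).
By the current-divider rule, I = I_in · G_k/ΣG = 75.8 × 0.08432 = 6.391 mA.

I ≈ 6.39 mA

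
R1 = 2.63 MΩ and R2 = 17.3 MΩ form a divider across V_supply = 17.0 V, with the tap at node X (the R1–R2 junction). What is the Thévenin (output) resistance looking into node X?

Zeroing V_supply shorts the top of R1 to ground, so R_th = R1 ‖ R2 = 2.283 MΩ.

R_th ≈ 2.28 MΩ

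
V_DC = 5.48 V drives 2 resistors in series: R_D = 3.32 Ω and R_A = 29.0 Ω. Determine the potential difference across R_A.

V ≈ 4.92 V

ΣR = 3.32 + 29.0 = 32.32 Ω.
V = V_DC · R/ΣR = 5.48 × 0.8973 = 4.917 V.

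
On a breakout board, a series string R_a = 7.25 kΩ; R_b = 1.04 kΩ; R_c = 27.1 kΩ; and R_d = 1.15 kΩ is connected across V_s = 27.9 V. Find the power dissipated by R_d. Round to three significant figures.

The common current is I = 27.9/36.54 = 0.7635 mA.
V(R_d) = I·R = 0.8781 V; P = V·I = 0.8781 × 0.7635 = 0.6705 mW.

P ≈ 0.670 mW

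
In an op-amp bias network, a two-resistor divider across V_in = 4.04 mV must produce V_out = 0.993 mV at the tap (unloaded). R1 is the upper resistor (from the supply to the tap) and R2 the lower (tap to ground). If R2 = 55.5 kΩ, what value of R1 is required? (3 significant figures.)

R1 ≈ 170 kΩ

Required fraction k = V_out/V_in = 0.2458.
So R1 = R2 · (V_in/V_out − 1) = 55.5 × (4.04/0.993 − 1) = 55.5 × 3.068 = 170.3 kΩ.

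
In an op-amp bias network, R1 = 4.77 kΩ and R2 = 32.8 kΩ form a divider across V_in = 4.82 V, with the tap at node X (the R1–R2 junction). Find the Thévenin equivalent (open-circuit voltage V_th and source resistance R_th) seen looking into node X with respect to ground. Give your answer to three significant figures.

V_th is the unloaded tap voltage: V_in · R2/(R1+R2) = 4.82 × 0.8730 = 4.208 V.
Zeroing V_in shorts the top of R1 to ground, so R_th = R1 ‖ R2 = 4.164 kΩ.

V_th ≈ 4.21 V, R_th ≈ 4.16 kΩ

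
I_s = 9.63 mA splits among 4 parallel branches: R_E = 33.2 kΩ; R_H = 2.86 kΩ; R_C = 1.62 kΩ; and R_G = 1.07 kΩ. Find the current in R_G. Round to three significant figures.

I ≈ 4.66 mA

Total conductance ΣG = 1/33.2 + 1/2.86 + 1/1.62 + 1/1.07 = 1.932 (units of 1/kΩ).
By the current-divider rule, I = I_s · G_k/ΣG = 9.63 × 0.4838 = 4.659 mA.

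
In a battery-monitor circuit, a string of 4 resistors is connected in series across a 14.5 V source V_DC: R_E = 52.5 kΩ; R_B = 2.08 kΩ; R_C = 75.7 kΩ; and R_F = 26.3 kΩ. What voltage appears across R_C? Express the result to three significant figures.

V ≈ 7.01 V

Total series resistance ΣR = 52.5 + 2.08 + 75.7 + 26.3 = 156.6 kΩ.
Voltage divider: V = V_DC · (75.70 / 156.6) = 14.5 × 0.4835 = 7.010 V.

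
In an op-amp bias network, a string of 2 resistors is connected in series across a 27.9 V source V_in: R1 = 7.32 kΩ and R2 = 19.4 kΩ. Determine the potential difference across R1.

V ≈ 7.64 V

Series total: ΣR = 7.32 + 19.4 = 26.72 kΩ.
Voltage divider: V = V_in · (7.320 / 26.72) = 27.9 × 0.2740 = 7.643 V.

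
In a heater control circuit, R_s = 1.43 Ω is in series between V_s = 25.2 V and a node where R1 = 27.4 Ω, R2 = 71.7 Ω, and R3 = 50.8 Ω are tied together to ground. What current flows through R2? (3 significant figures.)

Parallel bank: R_p = 1/(1/27.4 + 1/71.7 + 1/50.8) = 14.26 Ω.
V_A = 25.2 × 14.26/15.69 = 22.90 V.
Branch current I = V_A/R2 = 22.90/71.7 = 0.3194 A.

I ≈ 0.319 A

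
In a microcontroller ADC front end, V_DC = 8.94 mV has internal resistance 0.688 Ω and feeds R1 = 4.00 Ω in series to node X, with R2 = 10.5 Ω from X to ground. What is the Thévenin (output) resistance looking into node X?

R1' = 0.688 + 4.00 = 4.688 Ω (source resistance + R1).
Zeroing V_DC shorts the top of R1' to ground, so R_th = R1' ‖ R2 = 3.241 Ω.

R_th ≈ 3.24 Ω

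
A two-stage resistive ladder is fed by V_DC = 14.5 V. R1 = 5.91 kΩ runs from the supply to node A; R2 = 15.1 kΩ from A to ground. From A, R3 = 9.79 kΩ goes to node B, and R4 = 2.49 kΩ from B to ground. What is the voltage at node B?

The second stage (R3 + R4 = 12.28 kΩ) loads node A in parallel with R2.
R2 ‖ (R3+R4) = 6.772 kΩ.
V_A = 14.5 × 6.772/(5.91 + 6.772) = 7.743 V.
Stage 2 is unloaded, so V_B = V_A · R4/(R3+R4) = 7.743 × 2.49/12.28 = 1.570 V.

V_B ≈ 1.57 V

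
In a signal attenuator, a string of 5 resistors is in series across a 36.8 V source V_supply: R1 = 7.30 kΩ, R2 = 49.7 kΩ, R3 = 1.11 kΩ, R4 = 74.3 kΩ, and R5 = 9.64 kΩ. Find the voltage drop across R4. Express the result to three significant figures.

V ≈ 19.2 V

Series total: ΣR = 7.30 + 49.7 + 1.11 + 74.3 + 9.64 = 142.1 kΩ.
By the voltage-divider rule, V = 36.8 × 74.30/142.1 = 19.25 V.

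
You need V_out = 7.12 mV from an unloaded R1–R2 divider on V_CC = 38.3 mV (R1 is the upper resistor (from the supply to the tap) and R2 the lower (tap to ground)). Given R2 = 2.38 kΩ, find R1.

Required fraction k = V_out/V_CC = 0.1859.
Rearranging, R1 = R2·(1−k)/k = 2.38 × 4.379 = 10.42 kΩ.

R1 ≈ 10.4 kΩ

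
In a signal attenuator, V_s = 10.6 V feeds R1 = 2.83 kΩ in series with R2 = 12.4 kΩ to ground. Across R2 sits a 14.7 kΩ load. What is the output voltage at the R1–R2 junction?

V_out ≈ 7.46 V

First combine the lower leg with the load: R2 ‖ R_L = 6.726 kΩ.
Then V_out = V_s · R2'/(R1 + R2') = 10.6 × 6.726/9.556 = 7.461 V.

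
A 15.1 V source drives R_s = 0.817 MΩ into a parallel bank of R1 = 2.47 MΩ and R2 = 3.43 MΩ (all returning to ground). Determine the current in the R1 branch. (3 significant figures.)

Combine the parallel branches: R_p = (1/2.47 + 1/3.43)⁻¹ = 1.436 MΩ.
V_A = 15.1 × 1.436/2.253 = 9.624 V.
I(R1) = V_A / R1 = 9.624/2.47 = 3.896 µA.

I ≈ 3.90 µA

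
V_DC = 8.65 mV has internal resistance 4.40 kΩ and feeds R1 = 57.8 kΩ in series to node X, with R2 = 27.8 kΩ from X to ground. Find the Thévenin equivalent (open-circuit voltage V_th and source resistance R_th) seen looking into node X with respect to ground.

R1' = 4.40 + 57.8 = 62.20 kΩ (source resistance + R1).
Open-circuit (no load on X): V_th = V_DC · R2/(R1' + R2) = 8.65 × 27.8/(62.20 + 27.8) = 2.672 mV.
With V_DC suppressed (replaced by a short), R_th = R1' ‖ R2 = (62.20 × 27.8)/(62.20 + 27.8) = 19.21 kΩ.

V_th ≈ 2.67 mV, R_th ≈ 19.2 kΩ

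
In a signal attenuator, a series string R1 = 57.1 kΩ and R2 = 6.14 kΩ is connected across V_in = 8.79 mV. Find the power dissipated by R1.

ΣR = 63.24 kΩ → I = 8.79/63.24 = 0.1390 µA.
P = I²R = 0.01932 × 57.1 = 1.103 nW.

P ≈ 1.10 nW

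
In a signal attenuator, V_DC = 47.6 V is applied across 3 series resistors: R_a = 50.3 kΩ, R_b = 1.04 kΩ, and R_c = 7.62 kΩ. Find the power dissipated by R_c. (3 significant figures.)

ΣR = 58.96 kΩ → I = 47.6/58.96 = 0.8073 mA.
V(R_c) = I·R = 6.152 V; P = V·I = 6.152 × 0.8073 = 4.967 mW.

P ≈ 4.97 mW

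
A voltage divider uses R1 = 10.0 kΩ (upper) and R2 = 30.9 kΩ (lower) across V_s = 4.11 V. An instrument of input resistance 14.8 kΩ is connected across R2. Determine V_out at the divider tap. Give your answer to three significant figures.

First combine the lower leg with the load: R2 ‖ R_L = 10.01 kΩ.
Now apply the divider: V_out = 4.11 × 0.5002 = 2.056 V.

V_out ≈ 2.06 V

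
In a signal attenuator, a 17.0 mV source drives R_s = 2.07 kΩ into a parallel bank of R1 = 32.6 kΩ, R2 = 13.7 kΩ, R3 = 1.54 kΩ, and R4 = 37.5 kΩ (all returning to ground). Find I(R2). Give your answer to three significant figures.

Parallel bank: R_p = 1/(1/32.6 + 1/13.7 + 1/1.54 + 1/37.5) = 1.283 kΩ.
V_A = 17.0 × 1.283/3.353 = 6.504 mV.
Branch current I = V_A/R2 = 6.504/13.7 = 0.4747 µA.

I ≈ 0.475 µA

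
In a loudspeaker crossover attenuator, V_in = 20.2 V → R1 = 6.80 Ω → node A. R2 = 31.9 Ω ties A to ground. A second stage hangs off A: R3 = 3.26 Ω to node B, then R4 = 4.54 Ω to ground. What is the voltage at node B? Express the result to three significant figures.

The second stage (R3 + R4 = 7.800 Ω) loads node A in parallel with R2.
Effective lower resistance at A: R2 ‖ 7.800 = 6.268 Ω.
First divider: V_A = V_in · 6.268/(6.80 + 6.268) = 9.688 V.
Stage 2 is unloaded, so V_B = V_A · R4/(R3+R4) = 9.688 × 4.54/7.800 = 5.639 V.

V_B ≈ 5.64 V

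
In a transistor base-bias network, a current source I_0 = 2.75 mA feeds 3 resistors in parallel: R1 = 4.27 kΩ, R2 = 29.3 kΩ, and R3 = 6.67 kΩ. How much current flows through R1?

Conductances: ΣG = 1/4.27 + 1/29.3 + 1/6.67 = 0.4182 (1/kΩ).
Current divider: I(R1) = I_0 · G_k/ΣG = 2.75 × (0.2342/0.4182) = 2.75 × 0.5599 = 1.540 mA.

I ≈ 1.54 mA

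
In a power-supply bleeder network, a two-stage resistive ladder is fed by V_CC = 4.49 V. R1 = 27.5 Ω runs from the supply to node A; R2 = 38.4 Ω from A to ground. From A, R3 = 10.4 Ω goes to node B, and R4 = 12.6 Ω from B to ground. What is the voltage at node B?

V_B ≈ 0.845 V

Node A sees R2 in parallel with the series input of stage 2, R3 + R4 = 23.00 Ω.
Effective lower resistance at A: R2 ‖ 23.00 = 14.38 Ω.
First divider: V_A = V_CC · 14.38/(27.5 + 14.38) = 1.542 V.
V_B = V_A × 0.5478 = 0.8447 V.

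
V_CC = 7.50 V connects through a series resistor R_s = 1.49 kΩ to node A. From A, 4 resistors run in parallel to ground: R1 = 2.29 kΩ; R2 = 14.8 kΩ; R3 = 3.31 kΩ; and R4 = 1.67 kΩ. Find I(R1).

I ≈ 1.06 mA

Equivalent of the parallel group: R_p = 0.7117 kΩ.
Node voltage V_A = V_CC · R_p/(R_s + R_p) = 7.50 × 0.3232 = 2.424 V.
Branch current I = V_A/R1 = 2.424/2.29 = 1.059 mA.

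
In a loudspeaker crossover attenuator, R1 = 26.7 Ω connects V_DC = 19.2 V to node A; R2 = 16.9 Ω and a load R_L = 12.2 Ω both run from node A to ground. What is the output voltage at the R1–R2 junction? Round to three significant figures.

V_out ≈ 4.03 V

The load sits in parallel with R2, giving an effective lower resistance R2' = R2·R_L/(R2+R_L) = 7.085 Ω.
Then V_out = V_DC · R2'/(R1 + R2') = 19.2 × 7.085/33.79 = 4.027 V.
(Unloaded it would be 7.44 V; the load pulls it down.)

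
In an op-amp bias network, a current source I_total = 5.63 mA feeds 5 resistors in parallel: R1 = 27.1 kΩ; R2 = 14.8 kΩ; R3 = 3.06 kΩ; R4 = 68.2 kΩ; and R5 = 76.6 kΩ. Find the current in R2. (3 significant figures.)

I ≈ 0.829 mA

Conductances: ΣG = 1/27.1 + 1/14.8 + 1/3.06 + 1/68.2 + 1/76.6 = 0.4590 (1/kΩ).
Current divider: I(R2) = I_total · G_k/ΣG = 5.63 × (0.06757/0.4590) = 5.63 × 0.1472 = 0.8288 mA.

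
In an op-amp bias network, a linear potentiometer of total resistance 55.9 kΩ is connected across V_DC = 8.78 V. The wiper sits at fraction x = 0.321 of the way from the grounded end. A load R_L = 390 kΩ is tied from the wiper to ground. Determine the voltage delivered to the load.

V_out ≈ 2.73 V

Split the track: R_lower = x·R_p = 17.94 kΩ, R_upper = (1−x)·R_p = 37.96 kΩ.
Lower segment in parallel with the load: 17.94 ‖ 390 = 17.15 kΩ.
Loaded-divider output: V_out = 8.78 × 0.3113 = 2.733 V.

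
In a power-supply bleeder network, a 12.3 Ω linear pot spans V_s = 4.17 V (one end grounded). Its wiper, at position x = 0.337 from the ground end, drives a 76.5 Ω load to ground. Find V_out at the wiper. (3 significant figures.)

Lower segment x·R_p = 4.145 Ω; upper segment (1−x)·R_p = 8.155 Ω.
Lower segment in parallel with the load: 4.145 ‖ 76.5 = 3.932 Ω.
Then V_out = V_s · 3.932/(8.155 + 3.932) = 1.357 V.

V_out ≈ 1.36 V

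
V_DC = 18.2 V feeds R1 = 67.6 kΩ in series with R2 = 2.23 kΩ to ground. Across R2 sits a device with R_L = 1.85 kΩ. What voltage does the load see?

V_out ≈ 0.268 V

The load sits in parallel with R2, giving an effective lower resistance R2' = R2·R_L/(R2+R_L) = 1.011 kΩ.
Now apply the divider: V_out = 18.2 × 0.01474 = 0.2682 V.
(Unloaded it would be 0.581 V; the load pulls it down.)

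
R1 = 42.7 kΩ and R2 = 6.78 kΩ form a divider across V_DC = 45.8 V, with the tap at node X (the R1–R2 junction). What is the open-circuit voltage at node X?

V_th is the unloaded tap voltage: V_DC · R2/(R1+R2) = 45.8 × 0.1370 = 6.276 V.

V_th ≈ 6.28 V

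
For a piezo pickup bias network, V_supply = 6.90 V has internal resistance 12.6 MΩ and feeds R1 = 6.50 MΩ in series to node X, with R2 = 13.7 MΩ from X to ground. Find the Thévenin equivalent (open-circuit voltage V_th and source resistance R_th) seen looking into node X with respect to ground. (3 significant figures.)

R1' = 12.6 + 6.50 = 19.10 MΩ (source resistance + R1).
V_th is the unloaded tap voltage: V_supply · R2/(R1'+R2) = 6.90 × 0.4177 = 2.882 V.
Zeroing V_supply shorts the top of R1' to ground, so R_th = R1' ‖ R2 = 7.978 MΩ.

V_th ≈ 2.88 V, R_th ≈ 7.98 MΩ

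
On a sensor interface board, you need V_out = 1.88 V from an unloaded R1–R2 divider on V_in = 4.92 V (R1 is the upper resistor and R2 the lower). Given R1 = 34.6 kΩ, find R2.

The divider ratio is R2/(R1+R2) = 1.88/4.92 = 0.3821.
So R2 = R1 · V_out/(V_in − V_out) = 34.6 × 1.88/(4.92 − 1.88) = 34.6 × 0.6184 = 21.40 kΩ.

R2 ≈ 21.4 kΩ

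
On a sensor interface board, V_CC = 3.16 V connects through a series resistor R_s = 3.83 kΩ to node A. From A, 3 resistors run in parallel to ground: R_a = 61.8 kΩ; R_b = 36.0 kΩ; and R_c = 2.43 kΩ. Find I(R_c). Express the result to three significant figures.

I ≈ 0.474 mA

Parallel bank: R_p = 1/(1/61.8 + 1/36.0 + 1/2.43) = 2.195 kΩ.
V_A = 3.16 × 2.195/6.025 = 1.151 V.
Branch current I = V_A/R_c = 1.151/2.43 = 0.4738 mA.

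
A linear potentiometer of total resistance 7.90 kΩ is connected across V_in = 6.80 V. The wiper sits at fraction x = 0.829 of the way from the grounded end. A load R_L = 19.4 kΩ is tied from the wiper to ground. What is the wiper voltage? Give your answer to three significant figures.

The pot divides into 1.351 kΩ above the wiper and 6.549 kΩ below.
R_L loads the lower segment: effective lower R = 4.896 kΩ.
V_out = 6.80 × 4.896/(1.351 + 4.896) = 5.330 V.

V_out ≈ 5.33 V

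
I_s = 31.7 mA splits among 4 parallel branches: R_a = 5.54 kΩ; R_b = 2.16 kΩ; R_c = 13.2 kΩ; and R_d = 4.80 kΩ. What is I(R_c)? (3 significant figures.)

Conductances: ΣG = 1/5.54 + 1/2.16 + 1/13.2 + 1/4.80 = 0.9276 (1/kΩ).
By the current-divider rule, I = I_s · G_k/ΣG = 31.7 × 0.08167 = 2.589 mA.

I ≈ 2.59 mA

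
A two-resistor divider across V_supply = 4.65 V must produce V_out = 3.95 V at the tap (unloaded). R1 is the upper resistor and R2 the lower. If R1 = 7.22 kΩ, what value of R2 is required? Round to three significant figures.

R2 ≈ 40.7 kΩ

Required fraction k = V_out/V_supply = 0.8495.
So R2 = R1 · V_out/(V_supply − V_out) = 7.22 × 3.95/(4.65 − 3.95) = 7.22 × 5.643 = 40.74 kΩ.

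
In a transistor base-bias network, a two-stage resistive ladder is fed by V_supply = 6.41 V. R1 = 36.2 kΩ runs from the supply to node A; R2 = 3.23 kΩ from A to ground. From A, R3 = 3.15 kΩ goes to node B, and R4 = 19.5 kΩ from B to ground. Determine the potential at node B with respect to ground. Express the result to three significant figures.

The second stage (R3 + R4 = 22.65 kΩ) loads node A in parallel with R2.
Effective lower resistance at A: R2 ‖ 22.65 = 2.827 kΩ.
So V_A = 6.41 × 0.07243 = 0.4643 V.
Stage 2 is unloaded, so V_B = V_A · R4/(R3+R4) = 0.4643 × 19.5/22.65 = 0.3997 V.

V_B ≈ 0.400 V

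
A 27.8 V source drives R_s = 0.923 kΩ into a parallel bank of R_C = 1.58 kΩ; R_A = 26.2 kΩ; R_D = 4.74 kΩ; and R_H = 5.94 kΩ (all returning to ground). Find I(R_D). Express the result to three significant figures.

Equivalent of the parallel group: R_p = 0.9520 kΩ.
V_A by voltage divider: V_A = 27.8 × 0.9520/(0.923 + 0.9520) = 14.12 V.
Branch current I = V_A/R_D = 14.12/4.74 = 2.978 mA.
(Equivalently: I_total = 14.83 mA, then current-divider fraction G_k/ΣG = 0.2008.)

I ≈ 2.98 mA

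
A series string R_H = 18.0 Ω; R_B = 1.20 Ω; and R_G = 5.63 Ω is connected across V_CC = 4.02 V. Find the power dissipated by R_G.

Series current I = V_CC/ΣR = 4.02/24.83 = 0.1619 A.
V(R_G) = I·R = 0.9115 V; P = V·I = 0.9115 × 0.1619 = 0.1476 W.

P ≈ 0.148 W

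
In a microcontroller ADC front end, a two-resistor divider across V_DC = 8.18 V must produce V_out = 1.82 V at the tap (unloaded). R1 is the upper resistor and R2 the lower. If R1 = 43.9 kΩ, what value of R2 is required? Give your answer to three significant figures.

Required fraction k = V_out/V_DC = 0.2225.
So R2 = R1 · V_out/(V_DC − V_out) = 43.9 × 1.82/(8.18 − 1.82) = 43.9 × 0.2862 = 12.56 kΩ.

R2 ≈ 12.6 kΩ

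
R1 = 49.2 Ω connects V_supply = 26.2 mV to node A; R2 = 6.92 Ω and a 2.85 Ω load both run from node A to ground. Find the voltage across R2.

The load sits in parallel with R2, giving an effective lower resistance R2' = R2·R_L/(R2+R_L) = 2.019 Ω.
Then V_out = V_supply · R2'/(R1 + R2') = 26.2 × 2.019/51.22 = 1.033 mV.
(Unloaded it would be 3.23 mV; the load pulls it down.)

V_out ≈ 1.03 mV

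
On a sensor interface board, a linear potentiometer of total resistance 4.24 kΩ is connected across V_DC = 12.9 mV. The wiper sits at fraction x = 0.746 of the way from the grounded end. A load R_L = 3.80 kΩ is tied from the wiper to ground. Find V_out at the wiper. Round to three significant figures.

V_out ≈ 7.94 mV

Split the track: R_lower = x·R_p = 3.163 kΩ, R_upper = (1−x)·R_p = 1.077 kΩ.
R_L loads the lower segment: effective lower R = 1.726 kΩ.
V_out = 12.9 × 1.726/(1.077 + 1.726) = 7.944 mV.
(Unloaded: V_out = x·V_DC = 9.62 mV.)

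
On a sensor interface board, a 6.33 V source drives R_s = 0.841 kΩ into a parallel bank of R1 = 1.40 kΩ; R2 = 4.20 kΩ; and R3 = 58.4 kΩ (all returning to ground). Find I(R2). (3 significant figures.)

Parallel bank: R_p = 1/(1/1.40 + 1/4.20 + 1/58.4) = 1.031 kΩ.
V_A by voltage divider: V_A = 6.33 × 1.031/(0.841 + 1.031) = 3.487 V.
I(R2) = V_A / R2 = 3.487/4.20 = 0.8302 mA.

I ≈ 0.830 mA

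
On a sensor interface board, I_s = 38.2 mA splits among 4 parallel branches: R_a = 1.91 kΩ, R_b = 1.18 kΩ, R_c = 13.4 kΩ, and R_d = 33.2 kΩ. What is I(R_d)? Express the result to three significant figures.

Conductances: ΣG = 1/1.91 + 1/1.18 + 1/13.4 + 1/33.2 = 1.476 (1/kΩ).
Current divider: I(R_d) = I_s · G_k/ΣG = 38.2 × (0.03012/1.476) = 38.2 × 0.02041 = 0.7797 mA.

I ≈ 0.780 mA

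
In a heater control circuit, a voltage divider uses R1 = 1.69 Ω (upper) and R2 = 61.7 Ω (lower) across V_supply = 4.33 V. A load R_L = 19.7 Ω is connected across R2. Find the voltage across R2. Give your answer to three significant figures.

The load sits in parallel with R2, giving an effective lower resistance R2' = R2·R_L/(R2+R_L) = 14.93 Ω.
Voltage divider with the loaded lower leg: V_out = 4.33 × 14.93/(1.69 + 14.93) = 4.33 × 0.8983 = 3.890 V.
(Unloaded it would be 4.21 V; the load pulls it down.)

V_out ≈ 3.89 V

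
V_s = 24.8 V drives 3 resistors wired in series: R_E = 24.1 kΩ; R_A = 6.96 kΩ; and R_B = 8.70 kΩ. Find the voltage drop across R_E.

Total series resistance ΣR = 24.1 + 6.96 + 8.70 = 39.76 kΩ.
V = V_s · R/ΣR = 24.8 × 0.6061 = 15.03 V.

V ≈ 15.0 V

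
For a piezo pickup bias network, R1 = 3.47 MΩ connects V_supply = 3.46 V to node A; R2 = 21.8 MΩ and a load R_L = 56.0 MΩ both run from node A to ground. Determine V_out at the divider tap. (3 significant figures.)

V_out ≈ 2.83 V

First combine the lower leg with the load: R2 ‖ R_L = 15.69 MΩ.
Now apply the divider: V_out = 3.46 × 0.8189 = 2.833 V.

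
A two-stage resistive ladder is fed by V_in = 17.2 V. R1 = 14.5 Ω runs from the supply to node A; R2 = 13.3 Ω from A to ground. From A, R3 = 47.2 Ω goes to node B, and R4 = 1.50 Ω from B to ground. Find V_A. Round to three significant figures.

V_A ≈ 7.20 V

The second stage (R3 + R4 = 48.70 Ω) loads node A in parallel with R2.
R2 ‖ (R3+R4) = 10.45 Ω.
V_A = 17.2 × 10.45/(14.5 + 10.45) = 7.203 V.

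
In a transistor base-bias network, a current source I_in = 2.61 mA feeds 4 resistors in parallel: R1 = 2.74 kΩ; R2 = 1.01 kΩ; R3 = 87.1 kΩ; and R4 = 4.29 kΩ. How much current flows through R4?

I ≈ 0.380 mA

Conductances: ΣG = 1/2.74 + 1/1.01 + 1/87.1 + 1/4.29 = 1.600 (1/kΩ).
R4 takes the fraction G_k/ΣG = 0.2331/1.600 = 0.1457, so I = 2.61 × 0.1457 = 0.3803 mA.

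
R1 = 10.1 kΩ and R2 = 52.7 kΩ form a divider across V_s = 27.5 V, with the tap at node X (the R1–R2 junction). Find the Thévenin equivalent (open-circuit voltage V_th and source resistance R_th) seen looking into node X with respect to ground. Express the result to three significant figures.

With X open, the divider is unloaded: V_th = 27.5 × 52.7/62.80 = 23.08 V.
With V_s suppressed (replaced by a short), R_th = R1 ‖ R2 = (10.10 × 52.7)/(10.10 + 52.7) = 8.476 kΩ.

V_th ≈ 23.1 V, R_th ≈ 8.48 kΩ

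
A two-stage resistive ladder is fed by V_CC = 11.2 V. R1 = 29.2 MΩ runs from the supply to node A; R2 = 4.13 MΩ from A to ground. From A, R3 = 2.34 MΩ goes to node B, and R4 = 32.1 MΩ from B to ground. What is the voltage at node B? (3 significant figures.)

V_B ≈ 1.17 V

Node A sees R2 in parallel with the series input of stage 2, R3 + R4 = 34.44 MΩ.
Effective lower resistance at A: R2 ‖ 34.44 = 3.688 MΩ.
First divider: V_A = V_CC · 3.688/(29.2 + 3.688) = 1.256 V.
Then the unloaded second divider: V_B = V_A × R4/(R3+R4) = 1.256 × 0.9321 = 1.171 V.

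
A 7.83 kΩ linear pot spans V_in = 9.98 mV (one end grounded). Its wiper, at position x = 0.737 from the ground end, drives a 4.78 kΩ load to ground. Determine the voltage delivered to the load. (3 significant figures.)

The pot divides into 2.059 kΩ above the wiper and 5.771 kΩ below.
Lower segment in parallel with the load: 5.771 ‖ 4.78 = 2.614 kΩ.
Loaded-divider output: V_out = 9.98 × 0.5594 = 5.583 mV.

V_out ≈ 5.58 mV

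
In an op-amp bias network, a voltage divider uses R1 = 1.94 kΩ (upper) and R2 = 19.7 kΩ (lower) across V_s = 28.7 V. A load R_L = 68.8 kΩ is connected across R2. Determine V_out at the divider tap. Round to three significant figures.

First combine the lower leg with the load: R2 ‖ R_L = 15.31 kΩ.
Then V_out = V_s · R2'/(R1 + R2') = 28.7 × 15.31/17.25 = 25.47 V.
(Unloaded it would be 26.1 V; the load pulls it down.)

V_out ≈ 25.5 V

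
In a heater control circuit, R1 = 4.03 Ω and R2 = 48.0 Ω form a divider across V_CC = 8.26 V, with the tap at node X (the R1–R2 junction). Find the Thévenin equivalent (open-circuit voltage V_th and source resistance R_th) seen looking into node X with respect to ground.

V_th ≈ 7.62 V, R_th ≈ 3.72 Ω

V_th is the unloaded tap voltage: V_CC · R2/(R1+R2) = 8.26 × 0.9225 = 7.620 V.
Looking into X with the source shorted: R_th = R1·R2/(R1+R2) = 4.030 × 48.0/52.03 = 3.718 Ω.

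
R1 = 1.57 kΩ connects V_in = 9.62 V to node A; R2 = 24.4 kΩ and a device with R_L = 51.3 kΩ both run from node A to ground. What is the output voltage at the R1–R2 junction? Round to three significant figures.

First combine the lower leg with the load: R2 ‖ R_L = 16.54 kΩ.
Now apply the divider: V_out = 9.62 × 0.9133 = 8.786 V.

V_out ≈ 8.79 V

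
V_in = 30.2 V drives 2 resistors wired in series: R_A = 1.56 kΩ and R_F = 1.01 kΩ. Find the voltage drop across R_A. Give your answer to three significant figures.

V ≈ 18.3 V

Total series resistance ΣR = 1.56 + 1.01 = 2.570 kΩ.
Voltage divider: V = V_in · (1.560 / 2.570) = 30.2 × 0.6070 = 18.33 V.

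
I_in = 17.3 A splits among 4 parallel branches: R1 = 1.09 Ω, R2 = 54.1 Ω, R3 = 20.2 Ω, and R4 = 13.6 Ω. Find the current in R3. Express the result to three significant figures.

I ≈ 0.809 A

ΣG = 1/1.09 + 1/54.1 + 1/20.2 + 1/13.6 = 1.059.
By the current-divider rule, I = I_in · G_k/ΣG = 17.3 × 0.04675 = 0.8088 A.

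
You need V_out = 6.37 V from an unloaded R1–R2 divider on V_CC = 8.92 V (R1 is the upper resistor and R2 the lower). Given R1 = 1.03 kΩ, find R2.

R2 ≈ 2.57 kΩ

V_out/V_CC = R2/(R1+R2) = 0.7141.
So R2 = R1 · V_out/(V_CC − V_out) = 1.03 × 6.37/(8.92 − 6.37) = 1.03 × 2.498 = 2.573 kΩ.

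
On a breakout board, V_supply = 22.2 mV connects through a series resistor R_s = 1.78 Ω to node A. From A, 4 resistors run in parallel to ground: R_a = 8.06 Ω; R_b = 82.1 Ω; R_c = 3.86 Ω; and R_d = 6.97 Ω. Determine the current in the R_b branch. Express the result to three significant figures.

Parallel bank: R_p = 1/(1/8.06 + 1/82.1 + 1/3.86 + 1/6.97) = 1.856 Ω.
V_A = 22.2 × 1.856/3.636 = 11.33 mV.
Branch current I = V_A/R_b = 11.33/82.1 = 0.1380 mA.
(Check via current divider: I_total = 6.106 mA; share G_k/ΣG = 0.02261 → same result.)

I ≈ 0.138 mA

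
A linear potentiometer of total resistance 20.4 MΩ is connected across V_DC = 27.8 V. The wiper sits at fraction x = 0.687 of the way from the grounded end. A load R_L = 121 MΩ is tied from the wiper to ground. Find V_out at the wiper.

Lower segment x·R_p = 14.01 MΩ; upper segment (1−x)·R_p = 6.385 MΩ.
Lower segment in parallel with the load: 14.01 ‖ 121 = 12.56 MΩ.
Loaded-divider output: V_out = 27.8 × 0.6630 = 18.43 V.
(Unloaded: V_out = x·V_DC = 19.1 V.)

V_out ≈ 18.4 V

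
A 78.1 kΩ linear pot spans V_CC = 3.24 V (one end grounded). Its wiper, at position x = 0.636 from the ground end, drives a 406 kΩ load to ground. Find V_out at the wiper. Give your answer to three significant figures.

V_out ≈ 1.97 V

The pot divides into 28.43 kΩ above the wiper and 49.67 kΩ below.
(x·R_p) ‖ R_L = 44.26 kΩ.
Loaded-divider output: V_out = 3.24 × 0.6089 = 1.973 V.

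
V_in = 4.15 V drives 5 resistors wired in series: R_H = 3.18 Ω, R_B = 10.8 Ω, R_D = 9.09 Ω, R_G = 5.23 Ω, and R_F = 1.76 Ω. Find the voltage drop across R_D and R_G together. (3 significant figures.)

Total series resistance ΣR = 3.18 + 10.8 + 9.09 + 5.23 + 1.76 = 30.06 Ω.
R_{R_D..R_G} = 9.09 + 5.23 = 14.32 Ω.
By the voltage-divider rule, V = 4.15 × 14.32/30.06 = 1.977 V.

V ≈ 1.98 V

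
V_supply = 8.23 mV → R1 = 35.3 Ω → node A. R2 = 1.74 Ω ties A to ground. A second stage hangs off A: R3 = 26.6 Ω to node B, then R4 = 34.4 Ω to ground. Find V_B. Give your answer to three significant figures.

The second stage (R3 + R4 = 61.00 Ω) loads node A in parallel with R2.
R2 ‖ (R3+R4) = 1.692 Ω.
First divider: V_A = V_supply · 1.692/(35.3 + 1.692) = 0.3764 mV.
Stage 2 is unloaded, so V_B = V_A · R4/(R3+R4) = 0.3764 × 34.4/61.00 = 0.2123 mV.

V_B ≈ 0.212 mV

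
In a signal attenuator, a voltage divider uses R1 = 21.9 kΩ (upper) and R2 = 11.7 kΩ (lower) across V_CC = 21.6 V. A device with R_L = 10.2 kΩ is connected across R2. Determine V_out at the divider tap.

The load sits in parallel with R2, giving an effective lower resistance R2' = R2·R_L/(R2+R_L) = 5.449 kΩ.
Then V_out = V_CC · R2'/(R1 + R2') = 21.6 × 5.449/27.35 = 4.304 V.
(Unloaded it would be 7.52 V; the load pulls it down.)

V_out ≈ 4.30 V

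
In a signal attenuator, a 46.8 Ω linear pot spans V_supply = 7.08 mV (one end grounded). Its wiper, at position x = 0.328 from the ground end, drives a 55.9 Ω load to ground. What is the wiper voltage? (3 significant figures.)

V_out ≈ 1.96 mV

The pot divides into 31.45 Ω above the wiper and 15.35 Ω below.
(x·R_p) ‖ R_L = 12.04 Ω.
V_out = 7.08 × 12.04/(31.45 + 12.04) = 1.960 mV.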